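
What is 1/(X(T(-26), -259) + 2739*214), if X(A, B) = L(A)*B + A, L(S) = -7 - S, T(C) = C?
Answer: 1/581199 ≈ 1.7206e-6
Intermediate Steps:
X(A, B) = A + B*(-7 - A) (X(A, B) = (-7 - A)*B + A = B*(-7 - A) + A = A + B*(-7 - A))
1/(X(T(-26), -259) + 2739*214) = 1/((-26 - 1*(-259)*(7 - 26)) + 2739*214) = 1/((-26 - 1*(-259)*(-19)) + 586146) = 1/((-26 - 4921) + 586146) = 1/(-4947 + 586146) = 1/581199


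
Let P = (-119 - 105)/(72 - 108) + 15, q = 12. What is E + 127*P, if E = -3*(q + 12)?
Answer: 23609/9 ≈ 2623.2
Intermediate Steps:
E = -72 (E = -3*(12 + 12) = -3*24 = -72)
P = 191/9 (P = -224/(-36) + 15 = -224*(-1/36) + 15 = 56/9 + 15 = 191/9 ≈ 21.222)
E + 127*P = -72 + 127*(191/9) = -72 + 24257/9 = 23609/9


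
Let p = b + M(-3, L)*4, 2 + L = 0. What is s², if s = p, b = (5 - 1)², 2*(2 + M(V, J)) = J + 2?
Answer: 64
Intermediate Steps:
L = -2 (L = -2 + 0 = -2)
M(V, J) = -1 + J/2 (M(V, J) = -2 + (J + 2)/2 = -2 + (2 + J)/2 = -2 + (1 + J/2) = -1 + J/2)
b = 16 (b = 4² = 16)
p = 8 (p = 16 + (-1 + (½)*(-2))*4 = 16 + (-1 - 1)*4 = 16 - 2*4 = 16 - 8 = 8)
s = 8
s² = 8² = 64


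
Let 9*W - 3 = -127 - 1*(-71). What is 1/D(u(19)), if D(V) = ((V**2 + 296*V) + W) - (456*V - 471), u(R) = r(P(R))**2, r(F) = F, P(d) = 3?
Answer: -9/8045 ≈ -0.0011187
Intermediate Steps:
W = -53/9 (W = 1/3 + (-127 - 1*(-71))/9 = 1/3 + (-127 + 71)/9 = 1/3 + (1/9)*(-56) = 1/3 - 56/9 = -53/9 ≈ -5.8889)
u(R) = 9 (u(R) = 3**2 = 9)
D(V) = 4186/9 + V**2 - 160*V (D(V) = ((V**2 + 296*V) - 53/9) - (456*V - 471) = (-53/9 + V**2 + 296*V) - (-471 + 456*V) = (-53/9 + V**2 + 296*V) + (471 - 456*V) = 4186/9 + V**2 - 160*V)
1/D(u(19)) = 1/(4186/9 + 9**2 - 160*9) = 1/(4186/9 + 81 - 1440) = 1/(-8045/9) = -9/8045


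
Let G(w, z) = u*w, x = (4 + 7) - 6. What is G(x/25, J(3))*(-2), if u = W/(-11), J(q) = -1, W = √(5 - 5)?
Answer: 0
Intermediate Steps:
W = 0 (W = √0 = 0)
x = 5 (x = 11 - 6 = 5)
u = 0 (u = 0/(-11) = 0*(-1/11) = 0)
G(w, z) = 0 (G(w, z) = 0*w = 0)
G(x/25, J(3))*(-2) = 0*(-2) = 0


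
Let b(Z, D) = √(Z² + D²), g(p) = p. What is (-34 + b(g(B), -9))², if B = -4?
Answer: (34 - √97)² ≈ 583.28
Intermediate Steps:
b(Z, D) = √(D² + Z²)
(-34 + b(g(B), -9))² = (-34 + √((-9)² + (-4)²))² = (-34 + √(81 + 16))² = (-34 + √97)²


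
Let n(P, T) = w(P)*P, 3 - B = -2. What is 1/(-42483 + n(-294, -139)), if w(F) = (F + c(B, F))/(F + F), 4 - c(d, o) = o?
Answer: -1/42481 ≈ -2.3540e-5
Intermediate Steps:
B = 5 (B = 3 - 1*(-2) = 3 + 2 = 5)
c(d, o) = 4 - o
w(F) = 2/F (w(F) = (F + (4 - F))/(F + F) = 4/((2*F)) = 4*(1/(2*F)) = 2/F)
n(P, T) = 2 (n(P, T) = (2/P)*P = 2)
1/(-42483 + n(-294, -139)) = 1/(-42483 + 2) = 1/(-42481) = -1/42481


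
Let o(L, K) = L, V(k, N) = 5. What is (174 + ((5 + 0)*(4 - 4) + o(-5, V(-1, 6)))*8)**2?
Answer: 17956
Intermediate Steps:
(174 + ((5 + 0)*(4 - 4) + o(-5, V(-1, 6)))*8)**2 = (174 + ((5 + 0)*(4 - 4) - 5)*8)**2 = (174 + (5*0 - 5)*8)**2 = (174 + (0 - 5)*8)**2 = (174 - 5*8)**2 = (174 - 40)**2 = 134**2 = 17956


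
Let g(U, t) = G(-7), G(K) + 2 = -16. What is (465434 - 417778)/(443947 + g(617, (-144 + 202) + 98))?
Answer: 47656/443929 ≈ 0.10735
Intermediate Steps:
G(K) = -18 (G(K) = -2 - 16 = -18)
g(U, t) = -18
(465434 - 417778)/(443947 + g(617, (-144 + 202) + 98)) = (465434 - 417778)/(443947 - 18) = 47656/443929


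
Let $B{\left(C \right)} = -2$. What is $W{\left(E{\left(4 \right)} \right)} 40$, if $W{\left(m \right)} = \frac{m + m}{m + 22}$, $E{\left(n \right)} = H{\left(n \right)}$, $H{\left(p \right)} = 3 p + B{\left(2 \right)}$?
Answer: $25$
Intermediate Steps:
$H{\left(p \right)} = -2 + 3 p$ ($H{\left(p \right)} = 3 p - 2 = -2 + 3 p$)
$E{\left(n \right)} = -2 + 3 n$
$W{\left(m \right)} = \frac{2 m}{22 + m}$
$W{\left(E{\left(4 \right)} \right)} 40 = \frac{2 \left(-2 + 3 \cdot 4\right)}{22 + \left(-2 + 3 \cdot 4\right)} 40 = \frac{2 \left(-2 + 12\right)}{22 + \left(-2 + 12\right)} 40 = 2 \cdot 10 \frac{1}{22 + 10} \cdot 40 = 2 \cdot 10 \cdot \frac{1}{32} \cdot 40 = \frac{5}{8} \cdot 40 = 25$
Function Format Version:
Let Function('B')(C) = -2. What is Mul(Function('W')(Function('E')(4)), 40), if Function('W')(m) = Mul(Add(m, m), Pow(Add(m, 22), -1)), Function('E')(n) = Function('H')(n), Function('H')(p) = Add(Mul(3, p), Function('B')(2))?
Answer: 25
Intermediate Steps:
Function('H')(p) = Add(-2, Mul(3, p)) (Function('H')(p) = Add(Mul(3, p), -2) = Add(-2, Mul(3, p)))
Function('E')(n) = Add(-2, Mul(3, n))
Function('W')(m) = Mul(2, m, Pow(Add(22, m), -1)) (Function('W')(m) = Mul(Mul(2, m), Pow(Add(22, m), -1)) = Mul(2, m, Pow(Add(22, m), -1)))
Mul(Function('W')(Function('E')(4)), 40) = Mul(Mul(2, Add(-2, Mul(3, 4)), Pow(Add(22, Add(-2, Mul(3, 4))), -1)), 40) = Mul(Mul(2, Add(-2, 12), Pow(Add(22, Add(-2, 12)), -1)), 40) = Mul(Mul(2, 10, Pow(Add(22, 10), -1)), 40) = Mul(Mul(2, 10, Pow(32, -1)), 40) = Mul(Mul(2, 10, Rational(1, 32)), 40) = Mul(Rational(5, 8), 40) = 25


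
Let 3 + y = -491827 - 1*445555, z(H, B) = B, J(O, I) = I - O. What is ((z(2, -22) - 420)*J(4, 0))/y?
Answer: -1768/937385 ≈ -0.0018861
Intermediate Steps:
y = -937385 (y = -3 + (-491827 - 1*445555) = -3 + (-491827 - 445555) = -3 - 937382 = -937385)
((z(2, -22) - 420)*J(4, 0))/y = ((-22 - 420)*(0 - 1*4))/(-937385) = -442*(0 - 4)*(-1/937385) = -442*(-4)*(-1/937385) = 1768*(-1/937385) = -1768/937385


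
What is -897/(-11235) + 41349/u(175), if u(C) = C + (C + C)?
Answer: 1476276/18725 ≈ 78.840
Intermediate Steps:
u(C) = 3*C (u(C) = C + 2*C = 3*C)
-897/(-11235) + 41349/u(175) = -897/(-11235) + 41349/((3*175)) = -897*(-1/11235) + 41349/525 = 299/3745 + 41349*(1/525) = 299/3745 + 1969/25 = 1476276/18725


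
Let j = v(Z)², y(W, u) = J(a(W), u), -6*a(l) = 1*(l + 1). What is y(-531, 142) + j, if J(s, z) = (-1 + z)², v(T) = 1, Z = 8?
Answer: 19882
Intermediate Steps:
a(l) = -⅙ - l/6 (a(l) = -(l + 1)/6 = -(1 + l)/6 = -⅙ - l/6)
y(W, u) = (-1 + u)²
j = 1 (j = 1² = 1)
y(-531, 142) + j = (-1 + 142)² + 1 = 141² + 1 = 19881 + 1 = 19882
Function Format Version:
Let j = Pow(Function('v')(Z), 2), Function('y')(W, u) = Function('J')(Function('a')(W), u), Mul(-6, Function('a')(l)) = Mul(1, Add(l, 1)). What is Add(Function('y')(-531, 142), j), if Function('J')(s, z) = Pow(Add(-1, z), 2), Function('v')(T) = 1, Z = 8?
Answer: 19882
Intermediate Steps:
Function('a')(l) = Add(Rational(-1, 6), Mul(Rational(-1, 6), l)) (Function('a')(l) = Mul(Rational(-1, 6), Mul(1, Add(l, 1))) = Mul(Rational(-1, 6), Mul(1, Add(1, l))) = Mul(Rational(-1, 6), Add(1, l)) = Add(Rational(-1, 6), Mul(Rational(-1, 6), l)))
Function('y')(W, u) = Pow(Add(-1, u), 2)
j = 1 (j = Pow(1, 2) = 1)
Add(Function('y')(-531, 142), j) = Add(Pow(Add(-1, 142), 2), 1) = Add(Pow(141, 2), 1) = Add(19881, 1) = 19882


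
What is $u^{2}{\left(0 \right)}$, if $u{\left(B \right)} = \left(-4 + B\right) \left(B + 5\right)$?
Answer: $400$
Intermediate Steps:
$u{\left(B \right)} = \left(-4 + B\right) \left(5 + B\right)$
$u^{2}{\left(0 \right)} = \left(-20 + 0 + 0^{2}\right)^{2} = \left(-20 + 0 + 0\right)^{2} = \left(-20\right)^{2} = 400$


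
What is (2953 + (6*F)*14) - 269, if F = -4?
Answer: 2348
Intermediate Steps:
(2953 + (6*F)*14) - 269 = (2953 + (6*(-4))*14) - 269 = (2953 - 24*14) - 269 = (2953 - 336) - 269 = 2617 - 269 = 2348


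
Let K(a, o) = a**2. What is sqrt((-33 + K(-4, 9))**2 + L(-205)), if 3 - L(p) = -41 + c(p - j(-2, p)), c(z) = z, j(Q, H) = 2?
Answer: 6*sqrt(15) ≈ 23.238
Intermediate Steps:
L(p) = 46 - p (L(p) = 3 - (-41 + (p - 1*2)) = 3 - (-41 + (p - 2)) = 3 - (-41 + (-2 + p)) = 3 - (-43 + p) = 3 + (43 - p) = 46 - p)
sqrt((-33 + K(-4, 9))**2 + L(-205)) = sqrt((-33 + (-4)**2)**2 + (46 - 1*(-205))) = sqrt((-33 + 16)**2 + (46 + 205)) = sqrt((-17)**2 + 251) = sqrt(289 + 251) = sqrt(540) = 6*sqrt(15)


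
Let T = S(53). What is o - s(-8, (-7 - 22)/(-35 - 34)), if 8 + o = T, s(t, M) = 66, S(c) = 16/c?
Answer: -3906/53 ≈ -73.698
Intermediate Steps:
T = 16/53 ≈ 0.30189
o = -408/53 (o = -8 + 16/53 = -408/53 ≈ -7.6981)
o - s(-8, (-7 - 22)/(-35 - 34)) = -408/53 - 1*66 = -408/53 - 66 = -3906/53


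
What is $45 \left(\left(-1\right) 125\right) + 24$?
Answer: $-5601$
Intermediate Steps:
$45 \left(\left(-1\right) 125\right) + 24 = 45 \left(-125\right) + 24 = -5625 + 24 = -5601$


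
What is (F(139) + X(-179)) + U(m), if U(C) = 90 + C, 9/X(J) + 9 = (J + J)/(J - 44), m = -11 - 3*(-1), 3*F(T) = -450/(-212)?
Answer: 14244041/174794 ≈ 81.490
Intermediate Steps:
F(T) = 75/106 (F(T) = (-450/(-212))/3 = (-450*(-1/212))/3 = (⅓)*(225/106) = 75/106)
m = -8 (m = -11 + 3 = -8)
X(J) = 9/(-9 + 2*J/(-44 + J)) (X(J) = 9/(-9 + (J + J)/(J - 44)) = 9/(-9 + (2*J)/(-44 + J)) = 9/(-9 + 2*J/(-44 + J)))
(F(139) + X(-179)) + U(m) = (75/106 + 9*(44 - 1*(-179))/(-396 + 7*(-179))) + (90 - 8) = (75/106 + 9*(44 + 179)/(-396 - 1253)) + 82 = (75/106 + 9*223/(-1649)) + 82 = (75/106 + 9*(-1/1649)*223) + 82 = (75/106 - 2007/1649) + 82 = -89067/174794 + 82 = 14244041/174794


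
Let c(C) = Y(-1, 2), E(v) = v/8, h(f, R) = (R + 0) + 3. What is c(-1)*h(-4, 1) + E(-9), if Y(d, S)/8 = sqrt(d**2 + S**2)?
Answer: -9/8 + 32*sqrt(5) ≈ 70.429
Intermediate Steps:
h(f, R) = 3 + R (h(f, R) = R + 3 = 3 + R)
E(v) = v/8 (E(v) = v*(1/8) = v/8)
Y(d, S) = 8*sqrt(S**2 + d**2) (Y(d, S) = 8*sqrt(d**2 + S**2) = 8*sqrt(S**2 + d**2))
c(C) = 8*sqrt(5) (c(C) = 8*sqrt(2**2 + (-1)**2) = 8*sqrt(4 + 1) = 8*sqrt(5))
c(-1)*h(-4, 1) + E(-9) = (8*sqrt(5))*(3 + 1) + (1/8)*(-9) = (8*sqrt(5))*4 - 9/8 = 32*sqrt(5) - 9/8 = -9/8 + 32*sqrt(5)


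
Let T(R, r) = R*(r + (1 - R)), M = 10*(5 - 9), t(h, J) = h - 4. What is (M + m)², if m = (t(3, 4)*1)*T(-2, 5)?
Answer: 576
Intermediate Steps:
t(h, J) = -4 + h
M = -40 (M = 10*(-4) = -40)
T(R, r) = R*(1 + r - R)
m = 16 (m = ((-4 + 3)*1)*(-2*(1 + 5 - 1*(-2))) = (-1*1)*(-2*(1 + 5 + 2)) = -(-2)*8 = -1*(-16) = 16)
(M + m)² = (-40 + 16)² = (-24)² = 576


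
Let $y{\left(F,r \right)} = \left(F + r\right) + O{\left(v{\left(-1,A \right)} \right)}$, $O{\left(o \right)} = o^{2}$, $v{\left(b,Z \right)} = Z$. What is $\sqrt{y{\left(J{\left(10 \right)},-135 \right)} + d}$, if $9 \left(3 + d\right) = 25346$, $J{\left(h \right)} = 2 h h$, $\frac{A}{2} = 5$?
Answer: $\frac{2 \sqrt{6701}}{3} \approx 54.573$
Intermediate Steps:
$A = 10$ ($A = 2 \cdot 5 = 10$)
$J{\left(h \right)} = 2 h^{2}$
$d = \frac{25319}{9}$ ($d = -3 + \frac{1}{9} \cdot 25346 = -3 + \frac{25346}{9} = \frac{25319}{9} \approx 2813.2$)
$y{\left(F,r \right)} = 100 + F + r$ ($y{\left(F,r \right)} = \left(F + r\right) + 10^{2} = \left(F + r\right) + 100 = 100 + F + r$)
$\sqrt{y{\left(J{\left(10 \right)},-135 \right)} + d} = \sqrt{\left(100 + 2 \cdot 10^{2} - 135\right) + \frac{25319}{9}} = \sqrt{\left(100 + 2 \cdot 100 - 135\right) + \frac{25319}{9}} = \sqrt{\left(100 + 200 - 135\right) + \frac{25319}{9}} = \sqrt{165 + \frac{25319}{9}} = \sqrt{\frac{26804}{9}} = \frac{2 \sqrt{6701}}{3}$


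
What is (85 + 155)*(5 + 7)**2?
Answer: 34560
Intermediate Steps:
(85 + 155)*(5 + 7)**2 = 240*12**2 = 240*144 = 34560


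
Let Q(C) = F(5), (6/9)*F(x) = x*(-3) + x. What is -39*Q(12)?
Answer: 585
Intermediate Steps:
F(x) = -3*x (F(x) = 3*(x*(-3) + x)/2 = 3*(-3*x + x)/2 = 3*(-2*x)/2 = -3*x)
Q(C) = -15 (Q(C) = -3*5 = -15)
-39*Q(12) = -39*(-15) = 585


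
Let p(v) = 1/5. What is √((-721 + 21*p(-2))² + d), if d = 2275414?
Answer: √69730406/5 ≈ 1670.1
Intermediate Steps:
p(v) = ⅕
√((-721 + 21*p(-2))² + d) = √((-721 + 21*(⅕))² + 2275414) = √((-721 + 21/5)² + 2275414) = √((-3584/5)² + 2275414) = √(12845056/25 + 2275414) = √(69730406/25) = √69730406/5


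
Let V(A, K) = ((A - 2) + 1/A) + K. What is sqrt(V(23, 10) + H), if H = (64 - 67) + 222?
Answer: 9*sqrt(1633)/23 ≈ 15.813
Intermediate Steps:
V(A, K) = -2 + A + K + 1/A (V(A, K) = ((-2 + A) + 1/A) + K = (-2 + A + 1/A) + K = -2 + A + K + 1/A)
H = 219 (H = -3 + 222 = 219)
sqrt(V(23, 10) + H) = sqrt((-2 + 23 + 10 + 1/23) + 219) = sqrt(714/23 + 219) = sqrt(5751/23) = 9*sqrt(1633)/23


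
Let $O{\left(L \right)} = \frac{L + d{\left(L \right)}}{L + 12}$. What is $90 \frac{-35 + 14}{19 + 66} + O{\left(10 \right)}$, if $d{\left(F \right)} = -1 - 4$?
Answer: $- \frac{8231}{374} \approx -22.008$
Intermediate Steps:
$d{\left(F \right)} = -5$ ($d{\left(F \right)} = -1 - 4 = -5$)
$O{\left(L \right)} = \frac{-5 + L}{12 + L}$ ($O{\left(L \right)} = \frac{L - 5}{L + 12} = \frac{-5 + L}{12 + L}$)
$90 \frac{-35 + 14}{19 + 66} + O{\left(10 \right)} = 90 \frac{-35 + 14}{19 + 66} + \frac{-5 + 10}{12 + 10} = 90 \left(- \frac{21}{85}\right) + \frac{1}{22} \cdot 5 = 90 \left(\left(-21\right) \frac{1}{85}\right) + \frac{1}{22} \cdot 5 = 90 \left(- \frac{21}{85}\right) + \frac{5}{22} = - \frac{378}{17} + \frac{5}{22} = - \frac{8231}{374}$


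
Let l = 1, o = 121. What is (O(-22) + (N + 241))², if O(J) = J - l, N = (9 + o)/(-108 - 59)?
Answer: 1315948176/27889 ≈ 47185.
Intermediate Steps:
N = -130/167 (N = (9 + 121)/(-108 - 59) = 130/(-167) = 130*(-1/167) = -130/167 ≈ -0.77844)
O(J) = -1 + J (O(J) = J - 1*1 = J - 1 = -1 + J)
(O(-22) + (N + 241))² = ((-1 - 22) + (-130/167 + 241))² = (-23 + 40117/167)² = (36276/167)² = 1315948176/27889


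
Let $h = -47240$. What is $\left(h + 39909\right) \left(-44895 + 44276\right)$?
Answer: $4537889$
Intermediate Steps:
$\left(h + 39909\right) \left(-44895 + 44276\right) = \left(-47240 + 39909\right) \left(-44895 + 44276\right) = \left(-7331\right) \left(-619\right) = 4537889$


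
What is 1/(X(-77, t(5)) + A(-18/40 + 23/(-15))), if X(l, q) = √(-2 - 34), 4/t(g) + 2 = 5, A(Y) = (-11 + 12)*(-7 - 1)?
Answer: -2/25 - 3*I/50 ≈ -0.08 - 0.06*I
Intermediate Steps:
A(Y) = -8 (A(Y) = 1*(-8) = -8)
t(g) = 4/3 (t(g) = 4/(-2 + 5) = 4/3)
X(l, q) = 6*I (X(l, q) = √(-36) = 6*I)
1/(X(-77, t(5)) + A(-18/40 + 23/(-15))) = 1/(6*I - 8) = 1/(-8 + 6*I) = (-8 - 6*I)/100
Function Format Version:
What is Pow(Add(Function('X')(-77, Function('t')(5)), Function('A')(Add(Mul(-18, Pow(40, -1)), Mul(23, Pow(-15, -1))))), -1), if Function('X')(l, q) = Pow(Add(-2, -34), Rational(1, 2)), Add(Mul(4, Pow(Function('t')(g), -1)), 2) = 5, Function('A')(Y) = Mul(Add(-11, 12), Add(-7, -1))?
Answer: Add(Rational(-2, 25), Mul(Rational(-3, 50), I)) ≈ Add(-0.080000, Mul(-0.060000, I))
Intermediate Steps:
Function('A')(Y) = -8 (Function('A')(Y) = Mul(1, -8) = -8)
Function('t')(g) = Rational(4, 3) (Function('t')(g) = Mul(4, Pow(Add(-2, 5), -1)) = Mul(4, Pow(3, -1)) = Mul(4, Rational(1, 3)) = Rational(4, 3))
Function('X')(l, q) = Mul(6, I) (Function('X')(l, q) = Pow(-36, Rational(1, 2)) = Mul(6, I))
Pow(Add(Function('X')(-77, Function('t')(5)), Function('A')(Add(Mul(-18, Pow(40, -1)), Mul(23, Pow(-15, -1))))), -1) = Pow(Add(Mul(6, I), -8), -1) = Pow(Add(-8, Mul(6, I)), -1) = Mul(Rational(1, 100), Add(-8, Mul(-6, I)))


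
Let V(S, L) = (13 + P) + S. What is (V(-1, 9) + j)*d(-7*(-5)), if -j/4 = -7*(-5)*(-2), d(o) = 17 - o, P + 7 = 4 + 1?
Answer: -5220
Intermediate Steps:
P = -2 (P = -7 + (4 + 1) = -7 + 5 = -2)
V(S, L) = 11 + S (V(S, L) = (13 - 2) + S = 11 + S)
j = 280 (j = -4*(-7*(-5))*(-2) = -140*(-2) = -4*(-70) = 280)
(V(-1, 9) + j)*d(-7*(-5)) = ((11 - 1) + 280)*(17 - (-7)*(-5)) = (10 + 280)*(17 - 1*35) = 290*(17 - 35) = 290*(-18) = -5220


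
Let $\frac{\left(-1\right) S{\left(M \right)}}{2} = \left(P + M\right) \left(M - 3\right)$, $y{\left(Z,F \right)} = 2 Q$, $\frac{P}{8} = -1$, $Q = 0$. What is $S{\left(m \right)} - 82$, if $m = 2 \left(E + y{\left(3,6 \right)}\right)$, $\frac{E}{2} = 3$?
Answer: $-154$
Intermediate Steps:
$P = -8$ ($P = 8 \left(-1\right) = -8$)
$y{\left(Z,F \right)} = 0$ ($y{\left(Z,F \right)} = 2 \cdot 0 = 0$)
$E = 6$ ($E = 2 \cdot 3 = 6$)
$m = 12$ ($m = 2 \left(6 + 0\right) = 2 \cdot 6 = 12$)
$S{\left(M \right)} = - 2 \left(-8 + M\right) \left(-3 + M\right)$ ($S{\left(M \right)} = - 2 \left(-8 + M\right) \left(M - 3\right) = - 2 \left(-8 + M\right) \left(-3 + M\right)$)
$S{\left(m \right)} - 82 = \left(-48 - 2 \cdot 12^{2} + 22 \cdot 12\right) - 82 = \left(-48 - 288 + 264\right) - 82 = -72 - 82 = -154$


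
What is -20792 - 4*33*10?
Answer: -22112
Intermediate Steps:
-20792 - 4*33*10 = -20792 - 132*10 = -20792 - 1320 = -22112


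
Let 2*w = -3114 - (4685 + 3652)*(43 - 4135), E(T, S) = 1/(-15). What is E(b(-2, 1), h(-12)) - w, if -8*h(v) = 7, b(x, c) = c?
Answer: -255839176/15 ≈ -1.7056e+7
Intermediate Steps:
h(v) = -7/8 (h(v) = -⅛*7 = -7/8)
E(T, S) = -1/15
w = 17055945 (w = (-3114 - (4685 + 3652)*(43 - 4135))/2 = (-3114 - 8337*(-4092))/2 = (-3114 - 1*(-34115004))/2 = (-3114 + 34115004)/2 = (½)*34111890 = 17055945)
E(b(-2, 1), h(-12)) - w = -1/15 - 1*17055945 = -1/15 - 17055945 = -255839176/15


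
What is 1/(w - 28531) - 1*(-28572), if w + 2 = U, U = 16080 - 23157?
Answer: 1017448919/35610 ≈ 28572.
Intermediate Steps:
U = -7077
w = -7079 (w = -2 - 7077 = -7079)
1/(w - 28531) - 1*(-28572) = 1/(-7079 - 28531) - 1*(-28572) = 1/(-35610) + 28572 = -1/35610 + 28572 = 1017448919/35610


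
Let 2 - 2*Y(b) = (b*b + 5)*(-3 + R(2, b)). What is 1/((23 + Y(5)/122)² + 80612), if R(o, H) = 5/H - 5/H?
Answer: 3721/301990728 ≈ 1.2322e-5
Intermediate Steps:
R(o, H) = 0
Y(b) = 17/2 + 3*b²/2 (Y(b) = 1 - (b*b + 5)*(-3 + 0)/2 = 1 - (b² + 5)*(-3)/2 = 1 - (5 + b²)*(-3)/2 = 1 - (-15 - 3*b²)/2 = 1 + (15/2 + 3*b²/2) = 17/2 + 3*b²/2)
1/((23 + Y(5)/122)² + 80612) = 1/((23 + (17/2 + (3/2)*5²)/122)² + 80612) = 1/((23 + (17/2 + (3/2)*25)*(1/122))² + 80612) = 1/((23 + (17/2 + 75/2)*(1/122))² + 80612) = 1/((23 + 46*(1/122))² + 80612) = 1/((23 + 23/61)² + 80612) = 1/((1426/61)² + 80612) = 1/(2033476/3721 + 80612) = 1/(301990728/3721) = 3721/301990728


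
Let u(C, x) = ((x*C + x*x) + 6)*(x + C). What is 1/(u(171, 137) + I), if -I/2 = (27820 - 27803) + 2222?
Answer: 1/12993738 ≈ 7.6960e-8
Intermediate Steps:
I = -4478 (I = -2*((27820 - 27803) + 2222) = -2*(17 + 2222) = -2*2239 = -4478)
u(C, x) = (C + x)*(6 + x² + C*x) (u(C, x) = ((C*x + x²) + 6)*(C + x) = ((x² + C*x) + 6)*(C + x) = (6 + x² + C*x)*(C + x) = (C + x)*(6 + x² + C*x))
1/(u(171, 137) + I) = 1/((137³ + 6*171 + 6*137 + 137*171² + 2*171*137²) - 4478) = 1/((2571353 + 1026 + 822 + 137*29241 + 2*171*18769) - 4478) = 1/((2571353 + 1026 + 822 + 4006017 + 6418998) - 4478) = 1/(12998216 - 4478) = 1/12993738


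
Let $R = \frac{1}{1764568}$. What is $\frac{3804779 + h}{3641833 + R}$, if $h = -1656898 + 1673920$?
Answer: $\frac{6743827746968}{6426261973145} \approx 1.0494$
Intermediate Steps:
$h = 17022$
$R = \frac{1}{1764568} \approx 5.6671 \cdot 10^{-7}$
$\frac{3804779 + h}{3641833 + R} = \frac{3804779 + 17022}{3641833 + \frac{1}{1764568}} = \frac{3821801}{\frac{6426261973145}{1764568}} = 3821801 \cdot \frac{1764568}{6426261973145} = \frac{6743827746968}{6426261973145}$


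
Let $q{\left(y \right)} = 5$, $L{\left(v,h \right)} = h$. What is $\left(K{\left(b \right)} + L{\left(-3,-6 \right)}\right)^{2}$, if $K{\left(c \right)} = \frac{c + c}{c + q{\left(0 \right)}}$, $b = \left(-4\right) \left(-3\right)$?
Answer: $\frac{6084}{289} \approx 21.052$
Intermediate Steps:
$b = 12$
$K{\left(c \right)} = \frac{2 c}{5 + c}$ ($K{\left(c \right)} = \frac{c + c}{c + 5} = \frac{2 c}{5 + c}$)
$\left(K{\left(b \right)} + L{\left(-3,-6 \right)}\right)^{2} = \left(2 \cdot 12 \frac{1}{5 + 12} - 6\right)^{2} = \left(2 \cdot 12 \cdot \frac{1}{17} - 6\right)^{2} = \left(\frac{24}{17} - 6\right)^{2} = \left(- \frac{78}{17}\right)^{2} = \frac{6084}{289}$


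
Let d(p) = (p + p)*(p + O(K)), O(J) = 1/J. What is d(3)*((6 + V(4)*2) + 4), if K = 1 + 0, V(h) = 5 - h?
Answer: 288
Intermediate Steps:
K = 1
d(p) = 2*p*(1 + p) (d(p) = (p + p)*(p + 1/1) = (2*p)*(p + 1) = (2*p)*(1 + p) = 2*p*(1 + p))
d(3)*((6 + V(4)*2) + 4) = (2*3*(1 + 3))*((6 + (5 - 1*4)*2) + 4) = (2*3*4)*((6 + (5 - 4)*2) + 4) = 24*((6 + 1*2) + 4) = 24*((6 + 2) + 4) = 24*(8 + 4) = 24*12 = 288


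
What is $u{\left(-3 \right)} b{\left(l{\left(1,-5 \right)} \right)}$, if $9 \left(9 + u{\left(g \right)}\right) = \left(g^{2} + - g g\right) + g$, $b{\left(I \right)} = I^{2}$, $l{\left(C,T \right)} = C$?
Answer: $- \frac{28}{3} \approx -9.3333$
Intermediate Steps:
$u{\left(g \right)} = -9 + \frac{g}{9}$ ($u{\left(g \right)} = -9 + \frac{\left(g^{2} + - g g\right) + g}{9} = -9 + \frac{\left(g^{2} - g^{2}\right) + g}{9} = -9 + \frac{0 + g}{9} = -9 + \frac{g}{9}$)
$u{\left(-3 \right)} b{\left(l{\left(1,-5 \right)} \right)} = \left(-9 + \frac{1}{9} \left(-3\right)\right) 1^{2} = \left(-9 - \frac{1}{3}\right) 1 = \left(- \frac{28}{3}\right) 1 = - \frac{28}{3}$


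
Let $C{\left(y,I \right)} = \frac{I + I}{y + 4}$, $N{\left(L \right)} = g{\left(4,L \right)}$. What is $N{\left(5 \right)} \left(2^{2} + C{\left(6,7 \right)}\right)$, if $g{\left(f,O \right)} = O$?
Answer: $27$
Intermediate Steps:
$N{\left(L \right)} = L$
$C{\left(y,I \right)} = \frac{2 I}{4 + y}$
$N{\left(5 \right)} \left(2^{2} + C{\left(6,7 \right)}\right) = 5 \left(2^{2} + 2 \cdot 7 \frac{1}{4 + 6}\right) = 5 \left(4 + 2 \cdot 7 \cdot \frac{1}{10}\right) = 5 \left(4 + \frac{7}{5}\right) = 5 \cdot \frac{27}{5} = 27$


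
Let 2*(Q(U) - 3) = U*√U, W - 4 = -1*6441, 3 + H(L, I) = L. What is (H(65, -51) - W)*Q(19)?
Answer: 19497 + 123481*√19/2 ≈ 2.8862e+5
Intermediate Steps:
H(L, I) = -3 + L
W = -6437 (W = 4 - 1*6441 = 4 - 6441 = -6437)
Q(U) = 3 + U^(3/2)/2 (Q(U) = 3 + (U*√U)/2 = 3 + U^(3/2)/2)
(H(65, -51) - W)*Q(19) = ((-3 + 65) - 1*(-6437))*(3 + 19^(3/2)/2) = (62 + 6437)*(3 + (19*√19)/2) = 6499*(3 + 19*√19/2) = 19497 + 123481*√19/2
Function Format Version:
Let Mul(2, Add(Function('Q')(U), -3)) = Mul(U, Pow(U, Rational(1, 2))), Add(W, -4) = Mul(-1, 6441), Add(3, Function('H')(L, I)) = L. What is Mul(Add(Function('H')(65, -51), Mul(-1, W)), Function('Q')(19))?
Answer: Add(19497, Mul(Rational(123481, 2), Pow(19, Rational(1, 2)))) ≈ 2.8862e+5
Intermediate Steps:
Function('H')(L, I) = Add(-3, L)
W = -6437 (W = Add(4, Mul(-1, 6441)) = Add(4, -6441) = -6437)
Function('Q')(U) = Add(3, Mul(Rational(1, 2), Pow(U, Rational(3, 2)))) (Function('Q')(U) = Add(3, Mul(Rational(1, 2), Mul(U, Pow(U, Rational(1, 2))))) = Add(3, Mul(Rational(1, 2), Pow(U, Rational(3, 2)))))
Mul(Add(Function('H')(65, -51), Mul(-1, W)), Function('Q')(19)) = Mul(Add(Add(-3, 65), Mul(-1, -6437)), Add(3, Mul(Rational(1, 2), Pow(19, Rational(3, 2))))) = Mul(Add(62, 6437), Add(3, Mul(Rational(1, 2), Mul(19, Pow(19, Rational(1, 2)))))) = Mul(6499, Add(3, Mul(Rational(19, 2), Pow(19, Rational(1, 2))))) = Add(19497, Mul(Rational(123481, 2), Pow(19, Rational(1, 2))))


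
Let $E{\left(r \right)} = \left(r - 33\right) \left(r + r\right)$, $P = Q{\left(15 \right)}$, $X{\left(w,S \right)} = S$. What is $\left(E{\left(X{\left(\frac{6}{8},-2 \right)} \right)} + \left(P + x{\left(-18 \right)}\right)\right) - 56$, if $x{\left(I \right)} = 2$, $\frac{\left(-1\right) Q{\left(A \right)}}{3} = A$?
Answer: $41$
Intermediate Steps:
$Q{\left(A \right)} = - 3 A$
$P = -45$ ($P = \left(-3\right) 15 = -45$)
$E{\left(r \right)} = 2 r \left(-33 + r\right)$ ($E{\left(r \right)} = \left(-33 + r\right) 2 r = 2 r \left(-33 + r\right)$)
$\left(E{\left(X{\left(\frac{6}{8},-2 \right)} \right)} + \left(P + x{\left(-18 \right)}\right)\right) - 56 = \left(2 \left(-2\right) \left(-33 - 2\right) + \left(-45 + 2\right)\right) - 56 = \left(2 \left(-2\right) \left(-35\right) - 43\right) - 56 = \left(140 - 43\right) - 56 = 97 - 56 = 41$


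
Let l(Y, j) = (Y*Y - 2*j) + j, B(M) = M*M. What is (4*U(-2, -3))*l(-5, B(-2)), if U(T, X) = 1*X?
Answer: -252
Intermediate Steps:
U(T, X) = X
B(M) = M**2
l(Y, j) = Y**2 - j (l(Y, j) = (Y**2 - 2*j) + j = Y**2 - j)
(4*U(-2, -3))*l(-5, B(-2)) = (4*(-3))*((-5)**2 - 1*(-2)**2) = -12*(25 - 1*4) = -12*(25 - 4) = -12*21 = -252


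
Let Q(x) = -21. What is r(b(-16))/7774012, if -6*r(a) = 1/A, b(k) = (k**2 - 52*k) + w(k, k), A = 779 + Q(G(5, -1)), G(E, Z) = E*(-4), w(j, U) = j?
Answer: -1/35356206576 ≈ -2.8284e-11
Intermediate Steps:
G(E, Z) = -4*E
A = 758 (A = 779 - 21 = 758)
b(k) = k**2 - 51*k (b(k) = (k**2 - 52*k) + k = k**2 - 51*k)
r(a) = -1/4548 (r(a) = -1/6/758 = -1/6*1/758 = -1/4548)
r(b(-16))/7774012 = -1/4548/7774012 = -1/4548*1/7774012 = -1/35356206576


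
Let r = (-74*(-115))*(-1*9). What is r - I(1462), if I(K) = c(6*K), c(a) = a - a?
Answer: -76590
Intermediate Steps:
c(a) = 0
I(K) = 0
r = -76590 (r = 8510*(-9) = -76590)
r - I(1462) = -76590 - 1*0 = -76590 + 0 = -76590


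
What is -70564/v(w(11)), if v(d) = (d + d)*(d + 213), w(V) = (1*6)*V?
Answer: -17641/9207 ≈ -1.9160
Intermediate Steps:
w(V) = 6*V
v(d) = 2*d*(213 + d) (v(d) = (2*d)*(213 + d) = 2*d*(213 + d))
-70564/v(w(11)) = -70564*1/(132*(213 + 6*11)) = -70564*1/(132*(213 + 66)) = -70564/(2*66*279) = -70564/36828 = -70564*1/36828 = -17641/9207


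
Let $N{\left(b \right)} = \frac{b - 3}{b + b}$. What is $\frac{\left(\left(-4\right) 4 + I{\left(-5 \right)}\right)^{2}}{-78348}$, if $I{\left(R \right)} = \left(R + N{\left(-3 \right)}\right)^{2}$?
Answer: $0$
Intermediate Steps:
$N{\left(b \right)} = \frac{-3 + b}{2 b}$
$I{\left(R \right)} = \left(1 + R\right)^{2}$ ($I{\left(R \right)} = \left(R + \frac{-3 - 3}{2 \left(-3\right)}\right)^{2} = \left(R + \frac{1}{2} \left(- \frac{1}{3}\right) \left(-6\right)\right)^{2} = \left(R + 1\right)^{2} = \left(1 + R\right)^{2}$)
$\frac{\left(\left(-4\right) 4 + I{\left(-5 \right)}\right)^{2}}{-78348} = \frac{\left(\left(-4\right) 4 + \left(1 - 5\right)^{2}\right)^{2}}{-78348} = \left(-16 + \left(-4\right)^{2}\right)^{2} \left(- \frac{1}{78348}\right) = \left(-16 + 16\right)^{2} \left(- \frac{1}{78348}\right) = 0^{2} \left(- \frac{1}{78348}\right) = 0 \left(- \frac{1}{78348}\right) = 0$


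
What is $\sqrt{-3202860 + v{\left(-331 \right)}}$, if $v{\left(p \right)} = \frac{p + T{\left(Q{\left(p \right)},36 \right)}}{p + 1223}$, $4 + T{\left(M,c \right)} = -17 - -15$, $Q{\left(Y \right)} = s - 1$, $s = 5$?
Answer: $\frac{i \sqrt{637100174911}}{446} \approx 1789.7 i$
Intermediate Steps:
$Q{\left(Y \right)} = 4$ ($Q{\left(Y \right)} = 5 - 1 = 4$)
$T{\left(M,c \right)} = -6$ ($T{\left(M,c \right)} = -4 - 2 = -6$)
$v{\left(p \right)} = \frac{-6 + p}{1223 + p}$ ($v{\left(p \right)} = \frac{p - 6}{p + 1223} = \frac{-6 + p}{1223 + p}$)
$\sqrt{-3202860 + v{\left(-331 \right)}} = \sqrt{-3202860 + \frac{-6 - 331}{1223 - 331}} = \sqrt{-3202860 + \frac{1}{892} \left(-337\right)} = \sqrt{-3202860 - \frac{337}{892}} = \sqrt{- \frac{2856951457}{892}} = \frac{i \sqrt{637100174911}}{446}$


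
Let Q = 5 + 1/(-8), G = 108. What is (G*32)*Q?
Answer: 16848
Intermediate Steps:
Q = 39/8 (Q = 5 - ⅛ = 39/8 ≈ 4.8750)
(G*32)*Q = (108*32)*(39/8) = 3456*(39/8) = 16848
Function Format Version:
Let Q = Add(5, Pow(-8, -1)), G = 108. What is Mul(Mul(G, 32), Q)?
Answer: 16848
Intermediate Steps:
Q = Rational(39, 8) (Q = Add(5, Rational(-1, 8)) = Rational(39, 8) ≈ 4.8750)
Mul(Mul(G, 32), Q) = Mul(Mul(108, 32), Rational(39, 8)) = Mul(3456, Rational(39, 8)) = 16848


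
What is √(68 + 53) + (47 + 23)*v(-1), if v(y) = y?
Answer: -59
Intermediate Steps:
√(68 + 53) + (47 + 23)*v(-1) = √(68 + 53) + (47 + 23)*(-1) = √121 + 70*(-1) = 11 - 70 = -59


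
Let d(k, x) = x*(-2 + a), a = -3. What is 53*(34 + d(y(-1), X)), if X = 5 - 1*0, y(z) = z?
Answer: 477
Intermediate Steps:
X = 5 (X = 5 + 0 = 5)
d(k, x) = -5*x (d(k, x) = x*(-2 - 3) = x*(-5) = -5*x)
53*(34 + d(y(-1), X)) = 53*(34 - 5*5) = 53*(34 - 25) = 53*9 = 477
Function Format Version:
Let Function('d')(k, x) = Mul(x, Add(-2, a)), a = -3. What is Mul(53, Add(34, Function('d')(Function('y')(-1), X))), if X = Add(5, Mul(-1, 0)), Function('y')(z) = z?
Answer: 477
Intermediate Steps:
X = 5 (X = Add(5, 0) = 5)
Function('d')(k, x) = Mul(-5, x) (Function('d')(k, x) = Mul(x, Add(-2, -3)) = Mul(x, -5) = Mul(-5, x))
Mul(53, Add(34, Function('d')(Function('y')(-1), X))) = Mul(53, Add(34, Mul(-5, 5))) = Mul(53, Add(34, -25)) = Mul(53, 9) = 477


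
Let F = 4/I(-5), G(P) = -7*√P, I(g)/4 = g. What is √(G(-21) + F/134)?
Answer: √(-670 - 3142300*I*√21)/670 ≈ 4.0048 - 4.005*I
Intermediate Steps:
I(g) = 4*g
F = -⅕ (F = 4/((4*(-5))) = 4/(-20) = 4*(-1/20) = -⅕ ≈ -0.20000)
√(G(-21) + F/134) = √(-7*I*√21 - ⅕/134) = √(-7*I*√21 - ⅕*1/134) = √(-7*I*√21 - 1/670) = √(-1/670 - 7*I*√21)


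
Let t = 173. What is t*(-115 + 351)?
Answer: 40828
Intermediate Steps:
t*(-115 + 351) = 173*(-115 + 351) = 173*236 = 40828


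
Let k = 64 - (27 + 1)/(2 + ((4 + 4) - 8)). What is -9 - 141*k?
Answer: -7059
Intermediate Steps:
k = 50 (k = 64 - 28/(2 + (8 - 8)) = 64 - 28/(2 + 0) = 64 - 28/2 = 64 - 1*14 = 64 - 14 = 50)
-9 - 141*k = -9 - 141*50 = -9 - 7050 = -7059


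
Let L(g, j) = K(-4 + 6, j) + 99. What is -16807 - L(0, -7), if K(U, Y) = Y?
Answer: -16899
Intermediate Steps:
L(g, j) = 99 + j (L(g, j) = j + 99 = 99 + j)
-16807 - L(0, -7) = -16807 - (99 - 7) = -16807 - 1*92 = -16807 - 92 = -16899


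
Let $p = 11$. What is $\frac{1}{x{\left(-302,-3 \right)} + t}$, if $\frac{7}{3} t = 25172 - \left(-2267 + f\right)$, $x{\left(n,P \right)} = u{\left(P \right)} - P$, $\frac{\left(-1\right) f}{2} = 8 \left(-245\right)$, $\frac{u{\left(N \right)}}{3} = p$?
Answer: $\frac{7}{70809} \approx 9.8857 \cdot 10^{-5}$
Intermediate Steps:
$u{\left(N \right)} = 33$ ($u{\left(N \right)} = 3 \cdot 11 = 33$)
$f = 3920$ ($f = - 2 \cdot 8 \left(-245\right) = \left(-2\right) \left(-1960\right) = 3920$)
$x{\left(n,P \right)} = 33 - P$
$t = \frac{70557}{7}$ ($t = \frac{3 \left(25172 + \left(2267 - 3920\right)\right)}{7} = \frac{3 \left(25172 - 1653\right)}{7} = \frac{3}{7} \cdot 23519 = \frac{70557}{7} \approx 10080.0$)
$\frac{1}{x{\left(-302,-3 \right)} + t} = \frac{1}{\left(33 - -3\right) + \frac{70557}{7}} = \frac{1}{\left(33 + 3\right) + \frac{70557}{7}} = \frac{1}{36 + \frac{70557}{7}} = \frac{1}{\frac{70809}{7}} = \frac{7}{70809}$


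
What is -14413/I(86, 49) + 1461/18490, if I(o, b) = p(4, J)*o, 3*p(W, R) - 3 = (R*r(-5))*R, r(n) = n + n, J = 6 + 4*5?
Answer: 330489/2154085 ≈ 0.15342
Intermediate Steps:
J = 26 (J = 6 + 20 = 26)
r(n) = 2*n
p(W, R) = 1 - 10*R²/3 (p(W, R) = 1 + ((R*(2*(-5)))*R)/3 = 1 + ((R*(-10))*R)/3 = 1 + ((-10*R)*R)/3 = 1 + (-10*R²)/3 = 1 - 10*R²/3)
I(o, b) = -6757*o/3 (I(o, b) = (1 - 10/3*26²)*o = (1 - 10/3*676)*o = (1 - 6760/3)*o = -6757*o/3)
-14413/I(86, 49) + 1461/18490 = -14413/((-6757/3*86)) + 1461/18490 = -14413/(-581102/3) + 1461*(1/18490) = -14413*(-3/581102) + 1461/18490 = 1491/20038 + 1461/18490 = 330489/2154085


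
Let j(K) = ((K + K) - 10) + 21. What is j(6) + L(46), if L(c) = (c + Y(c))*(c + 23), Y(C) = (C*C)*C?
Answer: 6719381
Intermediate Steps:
Y(C) = C³ (Y(C) = C²*C = C³)
j(K) = 11 + 2*K (j(K) = (2*K - 10) + 21 = (-10 + 2*K) + 21 = 11 + 2*K)
L(c) = (23 + c)*(c + c³) (L(c) = (c + c³)*(c + 23) = (c + c³)*(23 + c) = (23 + c)*(c + c³))
j(6) + L(46) = (11 + 2*6) + 46*(23 + 46 + 46³ + 23*46²) = (11 + 12) + 46*(23 + 46 + 97336 + 23*2116) = 23 + 46*(23 + 46 + 97336 + 48668) = 23 + 46*146073 = 23 + 6719358 = 6719381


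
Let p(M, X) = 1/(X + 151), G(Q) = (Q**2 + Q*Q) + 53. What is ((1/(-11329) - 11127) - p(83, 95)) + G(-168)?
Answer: 126454331741/2786934 ≈ 45374.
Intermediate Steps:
G(Q) = 53 + 2*Q**2 (G(Q) = (Q**2 + Q**2) + 53 = 2*Q**2 + 53 = 53 + 2*Q**2)
p(M, X) = 1/(151 + X)
((1/(-11329) - 11127) - p(83, 95)) + G(-168) = ((1/(-11329) - 11127) - 1/(151 + 95)) + (53 + 2*(-168)**2) = ((-1/11329 - 11127) - 1/246) + (53 + 2*28224) = (-126057784/11329 - 1*1/246) + (53 + 56448) = (-126057784/11329 - 1/246) + 56501 = -31010226193/2786934 + 56501 = 126454331741/2786934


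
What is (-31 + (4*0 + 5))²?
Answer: 676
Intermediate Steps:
(-31 + (4*0 + 5))² = (-31 + (0 + 5))² = (-31 + 5)² = (-26)² = 676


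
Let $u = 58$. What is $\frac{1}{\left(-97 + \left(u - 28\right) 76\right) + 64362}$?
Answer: $\frac{1}{66545} \approx 1.5027 \cdot 10^{-5}$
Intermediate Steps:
$\frac{1}{\left(-97 + \left(u - 28\right) 76\right) + 64362} = \frac{1}{\left(-97 + \left(58 - 28\right) 76\right) + 64362} = \frac{1}{\left(-97 + 30 \cdot 76\right) + 64362} = \frac{1}{\left(-97 + 2280\right) + 64362} = \frac{1}{2183 + 64362} = \frac{1}{66545}$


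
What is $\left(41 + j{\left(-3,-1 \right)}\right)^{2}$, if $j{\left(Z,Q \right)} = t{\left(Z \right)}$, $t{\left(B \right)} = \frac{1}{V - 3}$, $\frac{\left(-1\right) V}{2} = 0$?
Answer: $\frac{14884}{9} \approx 1653.8$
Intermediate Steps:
$V = 0$ ($V = \left(-2\right) 0 = 0$)
$t{\left(B \right)} = - \frac{1}{3}$ ($t{\left(B \right)} = \frac{1}{0 - 3} = \frac{1}{-3} = - \frac{1}{3}$)
$j{\left(Z,Q \right)} = - \frac{1}{3}$
$\left(41 + j{\left(-3,-1 \right)}\right)^{2} = \left(41 - \frac{1}{3}\right)^{2} = \left(\frac{122}{3}\right)^{2} = \frac{14884}{9}$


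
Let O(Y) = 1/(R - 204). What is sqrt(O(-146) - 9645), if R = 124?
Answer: I*sqrt(3858005)/20 ≈ 98.209*I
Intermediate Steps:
O(Y) = -1/80 (O(Y) = 1/(124 - 204) = 1/(-80) = -1/80)
sqrt(O(-146) - 9645) = sqrt(-1/80 - 9645) = sqrt(-771601/80) = I*sqrt(3858005)/20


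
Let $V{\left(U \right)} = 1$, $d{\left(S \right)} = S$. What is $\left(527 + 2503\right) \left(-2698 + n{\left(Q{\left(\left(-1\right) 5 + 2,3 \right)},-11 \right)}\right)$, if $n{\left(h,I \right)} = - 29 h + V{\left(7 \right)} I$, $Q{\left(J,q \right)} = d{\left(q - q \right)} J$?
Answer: $-8208270$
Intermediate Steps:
$Q{\left(J,q \right)} = 0$ ($Q{\left(J,q \right)} = \left(q - q\right) J = 0 J = 0$)
$n{\left(h,I \right)} = I - 29 h$ ($n{\left(h,I \right)} = - 29 h + 1 I = - 29 h + I = I - 29 h$)
$\left(527 + 2503\right) \left(-2698 + n{\left(Q{\left(\left(-1\right) 5 + 2,3 \right)},-11 \right)}\right) = \left(527 + 2503\right) \left(-2698 - 11\right) = 3030 \left(-2698 + \left(-11 + 0\right)\right) = 3030 \left(-2698 - 11\right) = 3030 \left(-2709\right) = -8208270$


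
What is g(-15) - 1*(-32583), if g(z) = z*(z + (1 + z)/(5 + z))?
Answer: 32787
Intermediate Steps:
g(z) = z*(z + (1 + z)/(5 + z))
g(-15) - 1*(-32583) = -15*(1 + (-15)² + 6*(-15))/(5 - 15) - 1*(-32583) = -15*(1 + 225 - 90)/(-10) + 32583 = -15*(-⅒)*136 + 32583 = 204 + 32583 = 32787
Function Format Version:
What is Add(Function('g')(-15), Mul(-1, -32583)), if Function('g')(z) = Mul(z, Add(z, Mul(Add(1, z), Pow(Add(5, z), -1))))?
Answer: 32787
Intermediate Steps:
Function('g')(z) = Mul(z, Add(z, Mul(Pow(Add(5, z), -1), Add(1, z))))
Add(Function('g')(-15), Mul(-1, -32583)) = Add(Mul(-15, Pow(Add(5, -15), -1), Add(1, Pow(-15, 2), Mul(6, -15))), Mul(-1, -32583)) = Add(Mul(-15, Pow(-10, -1), Add(1, 225, -90)), 32583) = Add(Mul(-15, Rational(-1, 10), 136), 32583) = Add(204, 32583) = 32787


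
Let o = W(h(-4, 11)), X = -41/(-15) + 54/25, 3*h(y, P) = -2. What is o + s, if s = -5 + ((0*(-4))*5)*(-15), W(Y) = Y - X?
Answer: -264/25 ≈ -10.560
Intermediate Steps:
h(y, P) = -⅔ (h(y, P) = (⅓)*(-2) = -⅔)
X = 367/75 (X = -41*(-1/15) + 54*(1/25) = 41/15 + 54/25 = 367/75 ≈ 4.8933)
W(Y) = -367/75 + Y (W(Y) = Y - 1*367/75 = Y - 367/75 = -367/75 + Y)
s = -5 (s = -5 + (0*5)*(-15) = -5 + 0*(-15) = -5 + 0 = -5)
o = -139/25 (o = -367/75 - ⅔ = -139/25 ≈ -5.5600)
o + s = -139/25 - 5 = -264/25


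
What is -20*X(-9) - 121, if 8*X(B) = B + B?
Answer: -76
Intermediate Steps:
X(B) = B/4 (X(B) = (B + B)/8 = (2*B)/8 = B/4)
-20*X(-9) - 121 = -5*(-9) - 121 = -20*(-9/4) - 121 = 45 - 121 = -76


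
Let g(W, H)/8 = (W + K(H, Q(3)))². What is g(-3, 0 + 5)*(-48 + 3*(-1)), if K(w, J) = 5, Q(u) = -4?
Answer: -1632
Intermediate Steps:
g(W, H) = 8*(5 + W)² (g(W, H) = 8*(W + 5)² = 8*(5 + W)²)
g(-3, 0 + 5)*(-48 + 3*(-1)) = (8*(5 - 3)²)*(-48 + 3*(-1)) = (8*2²)*(-48 - 3) = (8*4)*(-51) = 32*(-51) = -1632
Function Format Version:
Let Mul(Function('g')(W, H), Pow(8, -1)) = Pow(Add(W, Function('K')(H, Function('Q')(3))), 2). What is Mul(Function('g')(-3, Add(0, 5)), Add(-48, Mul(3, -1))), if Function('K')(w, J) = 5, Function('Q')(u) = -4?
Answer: -1632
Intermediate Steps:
Function('g')(W, H) = Mul(8, Pow(Add(5, W), 2)) (Function('g')(W, H) = Mul(8, Pow(Add(W, 5), 2)) = Mul(8, Pow(Add(5, W), 2)))
Mul(Function('g')(-3, Add(0, 5)), Add(-48, Mul(3, -1))) = Mul(Mul(8, Pow(Add(5, -3), 2)), Add(-48, Mul(3, -1))) = Mul(Mul(8, Pow(2, 2)), Add(-48, -3)) = Mul(Mul(8, 4), -51) = Mul(32, -51) = -1632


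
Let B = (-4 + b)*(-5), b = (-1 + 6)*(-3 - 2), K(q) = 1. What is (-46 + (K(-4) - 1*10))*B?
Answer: -7975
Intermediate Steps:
b = -25 (b = 5*(-5) = -25)
B = 145 (B = (-4 - 25)*(-5) = -29*(-5) = 145)
(-46 + (K(-4) - 1*10))*B = (-46 + (1 - 1*10))*145 = (-46 + (1 - 10))*145 = (-46 - 9)*145 = -55*145 = -7975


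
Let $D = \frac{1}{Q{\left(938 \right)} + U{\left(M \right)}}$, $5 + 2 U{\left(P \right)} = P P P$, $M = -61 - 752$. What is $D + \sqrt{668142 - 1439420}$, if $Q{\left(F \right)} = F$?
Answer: $- \frac{1}{268682963} + i \sqrt{771278} \approx -3.7219 \cdot 10^{-9} + 878.22 i$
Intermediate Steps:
$M = -813$
$U{\left(P \right)} = - \frac{5}{2} + \frac{P^{3}}{2}$ ($U{\left(P \right)} = - \frac{5}{2} + \frac{P P P}{2} = - \frac{5}{2} + \frac{P^{2} P}{2} = - \frac{5}{2} + \frac{P^{3}}{2}$)
$D = - \frac{1}{268682963}$ ($D = \frac{1}{938 + \left(- \frac{5}{2} + \frac{\left(-813\right)^{3}}{2}\right)} = \frac{1}{938 + \left(- \frac{5}{2} + \frac{1}{2} \left(-537367797\right)\right)} = \frac{1}{938 - 268683901} = \frac{1}{-268682963} = - \frac{1}{268682963} \approx -3.7219 \cdot 10^{-9}$)
$D + \sqrt{668142 - 1439420} = - \frac{1}{268682963} + \sqrt{668142 - 1439420} = - \frac{1}{268682963} + \sqrt{-771278} = - \frac{1}{268682963} + i \sqrt{771278}$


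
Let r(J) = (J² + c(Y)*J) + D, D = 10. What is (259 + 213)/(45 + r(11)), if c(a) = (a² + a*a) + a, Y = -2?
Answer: 236/121 ≈ 1.9504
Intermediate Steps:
c(a) = a + 2*a² (c(a) = (a² + a²) + a = 2*a² + a = a + 2*a²)
r(J) = 10 + J² + 6*J (r(J) = (J² + (-2*(1 + 2*(-2)))*J) + 10 = (J² + (-2*(1 - 4))*J) + 10 = (J² + (-2*(-3))*J) + 10 = (J² + 6*J) + 10 = 10 + J² + 6*J)
(259 + 213)/(45 + r(11)) = (259 + 213)/(45 + (10 + 11² + 6*11)) = 472/(45 + (10 + 121 + 66)) = 472/(45 + 197) = 472/242 = 472*(1/242) = 236/121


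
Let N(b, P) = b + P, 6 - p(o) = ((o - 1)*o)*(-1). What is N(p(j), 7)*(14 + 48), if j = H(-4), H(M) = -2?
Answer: 1178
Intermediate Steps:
j = -2
p(o) = 6 + o*(-1 + o) (p(o) = 6 - (o - 1)*o*(-1) = 6 - (-1 + o)*o*(-1) = 6 - o*(-1 + o)*(-1) = 6 - (-1)*o*(-1 + o) = 6 + o*(-1 + o))
N(b, P) = P + b
N(p(j), 7)*(14 + 48) = (7 + (6 + (-2)**2 - 1*(-2)))*(14 + 48) = (7 + (6 + 4 + 2))*62 = (7 + 12)*62 = 19*62 = 1178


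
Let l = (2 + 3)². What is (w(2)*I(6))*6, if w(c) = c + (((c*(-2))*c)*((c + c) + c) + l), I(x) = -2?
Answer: 252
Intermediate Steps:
l = 25 (l = 5² = 25)
w(c) = 25 + c - 6*c³ (w(c) = c + (((c*(-2))*c)*((c + c) + c) + 25) = c + (((-2*c)*c)*(2*c + c) + 25) = c + ((-2*c²)*(3*c) + 25) = c + (-6*c³ + 25) = c + (25 - 6*c³) = 25 + c - 6*c³)
(w(2)*I(6))*6 = ((25 + 2 - 6*2³)*(-2))*6 = ((25 + 2 - 6*8)*(-2))*6 = ((25 + 2 - 48)*(-2))*6 = -21*(-2)*6 = 42*6 = 252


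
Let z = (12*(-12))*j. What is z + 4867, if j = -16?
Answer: 7171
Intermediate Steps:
z = 2304 (z = (12*(-12))*(-16) = -144*(-16) = 2304)
z + 4867 = 2304 + 4867 = 7171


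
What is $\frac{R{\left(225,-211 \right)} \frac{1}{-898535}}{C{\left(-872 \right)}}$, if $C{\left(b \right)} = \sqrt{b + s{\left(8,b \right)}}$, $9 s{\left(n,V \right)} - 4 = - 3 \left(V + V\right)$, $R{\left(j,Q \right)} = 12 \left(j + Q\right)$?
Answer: $\frac{252 i \sqrt{653}}{586743355} \approx 1.0975 \cdot 10^{-5} i$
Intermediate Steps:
$R{\left(j,Q \right)} = 12 Q + 12 j$ ($R{\left(j,Q \right)} = 12 \left(Q + j\right) = 12 Q + 12 j$)
$s{\left(n,V \right)} = \frac{4}{9} - \frac{2 V}{3}$ ($s{\left(n,V \right)} = \frac{4}{9} + \frac{\left(-3\right) \left(V + V\right)}{9} = \frac{4}{9} + \frac{\left(-3\right) 2 V}{9} = \frac{4}{9} + \frac{\left(-6\right) V}{9} = \frac{4}{9} - \frac{2 V}{3}$)
$C{\left(b \right)} = \sqrt{\frac{4}{9} + \frac{b}{3}}$ ($C{\left(b \right)} = \sqrt{b - \left(- \frac{4}{9} + \frac{2 b}{3}\right)} = \sqrt{\frac{4}{9} + \frac{b}{3}}$)
$\frac{R{\left(225,-211 \right)} \frac{1}{-898535}}{C{\left(-872 \right)}} = \frac{\left(12 \left(-211\right) + 12 \cdot 225\right) \frac{1}{-898535}}{\frac{1}{3} \sqrt{4 + 3 \left(-872\right)}} = \frac{\left(-2532 + 2700\right) \left(- \frac{1}{898535}\right)}{\frac{1}{3} \sqrt{4 - 2616}} = \frac{168 \left(- \frac{1}{898535}\right)}{\frac{1}{3} \sqrt{-2612}} = - \frac{168}{898535 \frac{2 i \sqrt{653}}{3}} = - \frac{168 \left(- \frac{3 i \sqrt{653}}{1306}\right)}{898535} = \frac{252 i \sqrt{653}}{586743355}$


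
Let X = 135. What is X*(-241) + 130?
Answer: -32405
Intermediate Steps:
X*(-241) + 130 = 135*(-241) + 130 = -32535 + 130 = -32405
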